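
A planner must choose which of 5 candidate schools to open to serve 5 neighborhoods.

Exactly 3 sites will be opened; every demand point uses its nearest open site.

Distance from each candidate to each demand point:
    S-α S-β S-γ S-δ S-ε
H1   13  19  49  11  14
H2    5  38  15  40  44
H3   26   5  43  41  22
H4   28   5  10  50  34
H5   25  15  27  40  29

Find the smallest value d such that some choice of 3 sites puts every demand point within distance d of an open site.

14

Open {H1, H2, H4}.
  Farthest demand point is S-ε at distance 14 (to H1); all others are ≤ 14.
With {H1, H3, H4} the worst case is 14.
With {H1, H4, H5} the worst case is 14.
No size-3 selection achieves below 14.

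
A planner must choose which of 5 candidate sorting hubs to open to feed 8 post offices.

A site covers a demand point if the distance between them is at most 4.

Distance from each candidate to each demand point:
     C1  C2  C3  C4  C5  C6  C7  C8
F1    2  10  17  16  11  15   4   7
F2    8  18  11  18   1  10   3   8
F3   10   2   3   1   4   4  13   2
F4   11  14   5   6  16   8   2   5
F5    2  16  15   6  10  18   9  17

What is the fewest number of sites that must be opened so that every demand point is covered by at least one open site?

Coverage sets (demand points within 4 of each site):
  F1: {C1, C7}
  F2: {C5, C7}
  F3: {C2, C3, C4, C5, C6, C8}
  F4: {C7}
  F5: {C1}
No single site covers all 8 demand points.
But {F1, F3} covers everything, so the minimum is 2.

2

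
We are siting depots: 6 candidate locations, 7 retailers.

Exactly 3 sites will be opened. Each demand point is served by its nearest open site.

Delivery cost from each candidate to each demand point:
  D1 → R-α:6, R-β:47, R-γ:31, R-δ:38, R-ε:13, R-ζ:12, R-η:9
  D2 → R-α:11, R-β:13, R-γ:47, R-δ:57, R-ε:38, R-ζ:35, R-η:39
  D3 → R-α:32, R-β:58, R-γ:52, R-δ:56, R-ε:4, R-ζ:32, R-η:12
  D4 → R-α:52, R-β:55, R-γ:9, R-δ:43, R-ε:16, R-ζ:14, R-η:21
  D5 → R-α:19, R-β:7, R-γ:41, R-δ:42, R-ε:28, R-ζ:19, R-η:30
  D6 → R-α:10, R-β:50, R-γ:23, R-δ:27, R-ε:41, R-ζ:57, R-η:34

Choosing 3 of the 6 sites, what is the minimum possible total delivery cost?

Open {D1, D4, D5}.
  R-α→D1 6, R-β→D5 7, R-γ→D4 9, R-δ→D1 38, R-ε→D1 13, R-ζ→D1 12, R-η→D1 9  ⇒ total 94.
Compare {D1, D5, D6}: total 97.
Compare {D1, D2, D4}: total 100.
No size-3 selection does better; minimum is 94.

94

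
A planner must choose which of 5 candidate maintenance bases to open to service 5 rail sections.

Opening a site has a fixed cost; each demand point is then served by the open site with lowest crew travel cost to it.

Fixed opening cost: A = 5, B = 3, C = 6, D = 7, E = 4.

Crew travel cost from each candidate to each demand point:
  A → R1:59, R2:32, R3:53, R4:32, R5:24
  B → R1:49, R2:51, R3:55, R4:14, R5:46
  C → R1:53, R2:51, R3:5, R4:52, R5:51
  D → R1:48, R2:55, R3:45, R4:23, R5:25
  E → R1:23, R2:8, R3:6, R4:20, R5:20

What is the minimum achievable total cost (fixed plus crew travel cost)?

78

Open {B, E}: assign each demand point to its cheapest open site.
  R1→E 23, R2→E 8, R3→E 6, R4→B 14, R5→E 20
  crew travel cost 71, fixed 7 → total 78.
Compare {E}: crew travel cost 77 + fixed 4 = 81.
Compare {A, B, E}: crew travel cost 71 + fixed 12 = 83.
Compare {B, C, E}: crew travel cost 70 + fixed 13 = 83.
All other subsets cost ≥ 81. Minimum total cost: 78.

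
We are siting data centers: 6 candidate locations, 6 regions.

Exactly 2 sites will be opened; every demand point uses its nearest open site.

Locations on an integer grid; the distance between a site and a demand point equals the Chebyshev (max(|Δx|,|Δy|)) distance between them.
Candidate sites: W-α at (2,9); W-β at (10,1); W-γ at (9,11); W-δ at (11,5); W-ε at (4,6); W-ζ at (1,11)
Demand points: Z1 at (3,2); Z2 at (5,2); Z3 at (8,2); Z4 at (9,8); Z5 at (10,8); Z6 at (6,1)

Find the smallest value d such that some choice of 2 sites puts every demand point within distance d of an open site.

Open {W-γ, W-ε}.
  Farthest demand point is Z6 at distance 5 (to W-ε); all others are ≤ 5.
With {W-δ, W-ε} the worst case is 5.
With {W-α, W-ε} the worst case is 6.
No size-2 selection achieves below 5.

5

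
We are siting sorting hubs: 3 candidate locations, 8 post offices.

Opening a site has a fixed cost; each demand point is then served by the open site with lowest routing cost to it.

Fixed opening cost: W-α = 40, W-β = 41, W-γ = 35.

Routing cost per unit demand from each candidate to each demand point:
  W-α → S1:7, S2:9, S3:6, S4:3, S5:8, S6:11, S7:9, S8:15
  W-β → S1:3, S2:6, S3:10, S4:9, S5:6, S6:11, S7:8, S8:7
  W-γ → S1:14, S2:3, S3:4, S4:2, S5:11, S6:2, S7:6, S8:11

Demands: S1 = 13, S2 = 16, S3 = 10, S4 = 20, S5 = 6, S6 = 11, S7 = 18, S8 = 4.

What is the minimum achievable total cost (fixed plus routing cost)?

437

Open {W-β, W-γ}: assign each demand point to its cheapest open site.
  S1→W-β 13×3=39, S2→W-γ 16×3=48, S3→W-γ 10×4=40, S4→W-γ 20×2=40, S5→W-β 6×6=36, S6→W-γ 11×2=22, S7→W-γ 18×6=108, S8→W-β 4×7=28
  routing cost 361, fixed 76 → total 437.
Compare {W-α, W-β, W-γ}: routing cost 361 + fixed 116 = 477.
Compare {W-α, W-γ}: routing cost 441 + fixed 75 = 516.
Compare {W-γ}: routing cost 550 + fixed 35 = 585.
All other subsets cost ≥ 477. Minimum total cost: 437.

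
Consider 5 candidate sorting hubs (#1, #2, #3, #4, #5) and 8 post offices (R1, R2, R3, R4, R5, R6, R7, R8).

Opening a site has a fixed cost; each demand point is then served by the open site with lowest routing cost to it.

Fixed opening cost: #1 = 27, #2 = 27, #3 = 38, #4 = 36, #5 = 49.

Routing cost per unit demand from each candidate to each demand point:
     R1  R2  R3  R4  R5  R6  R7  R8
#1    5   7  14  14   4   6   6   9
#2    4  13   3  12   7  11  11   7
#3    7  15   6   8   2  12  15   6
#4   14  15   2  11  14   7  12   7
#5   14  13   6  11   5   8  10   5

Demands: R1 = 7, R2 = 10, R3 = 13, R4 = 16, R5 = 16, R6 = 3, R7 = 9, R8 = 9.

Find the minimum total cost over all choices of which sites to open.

515

Open {#1, #2, #3}: assign each demand point to its cheapest open site.
  R1→#2 7×4=28, R2→#1 10×7=70, R3→#2 13×3=39, R4→#3 16×8=128, R5→#3 16×2=32, R6→#1 3×6=18, R7→#1 9×6=54, R8→#3 9×6=54
  routing cost 423, fixed 92 → total 515.
Compare {#1, #3, #4}: routing cost 417 + fixed 101 = 518.
Compare {#1, #3}: routing cost 469 + fixed 65 = 534.
Compare {#1, #2, #3, #4}: routing cost 410 + fixed 128 = 538.
All other subsets cost ≥ 518. Minimum total cost: 515.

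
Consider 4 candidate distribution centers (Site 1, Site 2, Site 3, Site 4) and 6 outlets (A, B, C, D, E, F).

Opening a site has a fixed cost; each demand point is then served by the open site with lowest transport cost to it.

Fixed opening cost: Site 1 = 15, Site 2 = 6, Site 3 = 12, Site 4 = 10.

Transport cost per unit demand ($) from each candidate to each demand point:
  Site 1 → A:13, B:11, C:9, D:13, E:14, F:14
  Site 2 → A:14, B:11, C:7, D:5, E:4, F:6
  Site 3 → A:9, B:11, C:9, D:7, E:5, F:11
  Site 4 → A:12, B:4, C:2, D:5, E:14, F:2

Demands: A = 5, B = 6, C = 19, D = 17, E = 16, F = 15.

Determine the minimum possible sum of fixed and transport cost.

Open {Site 2, Site 3, Site 4}: assign each demand point to its cheapest open site.
  A→Site 3 5×9=45, B→Site 4 6×4=24, C→Site 4 19×2=38, D→Site 2 17×5=85, E→Site 2 16×4=64, F→Site 4 15×2=30
  transport cost 286, fixed 28 → total 314.
Compare {Site 2, Site 4}: transport cost 301 + fixed 16 = 317.
Compare {Site 3, Site 4}: transport cost 302 + fixed 22 = 324.
Compare {Site 1, Site 2, Site 3, Site 4}: transport cost 286 + fixed 43 = 329.
All other subsets cost ≥ 317. Minimum total cost: 314.

314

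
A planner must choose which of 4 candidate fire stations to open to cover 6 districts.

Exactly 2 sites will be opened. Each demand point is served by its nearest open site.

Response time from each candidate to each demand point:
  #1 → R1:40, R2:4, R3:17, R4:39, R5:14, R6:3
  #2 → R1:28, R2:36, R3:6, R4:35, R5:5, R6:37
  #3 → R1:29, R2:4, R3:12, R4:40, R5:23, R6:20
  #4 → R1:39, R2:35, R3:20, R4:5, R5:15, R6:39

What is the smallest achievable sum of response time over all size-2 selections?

Open {#1, #2}.
  R1→#2 28, R2→#1 4, R3→#2 6, R4→#2 35, R5→#2 5, R6→#1 3  ⇒ total 81.
Compare {#1, #4}: total 82.
Compare {#3, #4}: total 85.
No size-2 selection does better; minimum is 81.

81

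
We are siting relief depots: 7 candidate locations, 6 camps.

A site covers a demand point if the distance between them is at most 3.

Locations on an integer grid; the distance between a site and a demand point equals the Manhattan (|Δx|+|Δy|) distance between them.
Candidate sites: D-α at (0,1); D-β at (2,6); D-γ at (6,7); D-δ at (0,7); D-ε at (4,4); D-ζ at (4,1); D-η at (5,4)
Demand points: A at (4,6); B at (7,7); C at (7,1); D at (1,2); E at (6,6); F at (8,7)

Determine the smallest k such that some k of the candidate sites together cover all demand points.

Coverage sets (demand points within 3 of each site):
  D-α: {D}
  D-β: {A}
  D-γ: {A, B, E, F}
  D-δ: {}
  D-ε: {A}
  D-ζ: {C}
  D-η: {A, E}
No 2 sites suffice: every size-2 union leaves at least one demand point uncovered.
But {D-α, D-γ, D-ζ} covers everything, so the minimum is 3.

3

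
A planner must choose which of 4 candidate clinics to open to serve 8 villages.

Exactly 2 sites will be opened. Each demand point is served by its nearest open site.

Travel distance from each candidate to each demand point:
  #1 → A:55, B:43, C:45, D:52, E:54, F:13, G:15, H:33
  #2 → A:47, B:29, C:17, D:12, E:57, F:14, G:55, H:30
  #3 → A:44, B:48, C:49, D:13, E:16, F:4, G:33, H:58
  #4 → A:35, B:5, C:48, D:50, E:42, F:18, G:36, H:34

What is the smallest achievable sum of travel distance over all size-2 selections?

Open {#2, #3}.
  A→#3 44, B→#2 29, C→#2 17, D→#2 12, E→#3 16, F→#3 4, G→#3 33, H→#2 30  ⇒ total 185.
Compare {#3, #4}: total 188.
Compare {#2, #4}: total 191.
No size-2 selection does better; minimum is 185.

185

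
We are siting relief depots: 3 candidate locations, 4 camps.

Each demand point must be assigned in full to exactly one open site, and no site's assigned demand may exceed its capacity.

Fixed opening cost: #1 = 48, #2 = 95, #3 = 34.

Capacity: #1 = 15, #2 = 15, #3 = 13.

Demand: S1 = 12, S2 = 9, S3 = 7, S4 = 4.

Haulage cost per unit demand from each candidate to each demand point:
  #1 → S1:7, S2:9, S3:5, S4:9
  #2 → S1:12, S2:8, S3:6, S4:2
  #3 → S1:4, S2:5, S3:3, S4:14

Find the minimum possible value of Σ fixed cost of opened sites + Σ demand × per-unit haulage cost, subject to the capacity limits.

340

Open {#1, #2, #3}; cheapest assignment that respects the capacities:
  #1 (cap 15, load 7): S3 — cost 7×5 = 35
  #2 (cap 15, load 13): S2, S4 — cost 9×8 + 4×2 = 80
  #3 (cap 13, load 12): S1 — cost 12×4 = 48
  Shipping 163, fixed 177 → total 340.
  Any other capacity-feasible assignment to {#1, #2, #3} ships for at least 163.
Total demand is 32 and no other set of sites has combined capacity ≥ 32, so {#1, #2, #3} is the only feasible choice of open sites. Minimum: 340.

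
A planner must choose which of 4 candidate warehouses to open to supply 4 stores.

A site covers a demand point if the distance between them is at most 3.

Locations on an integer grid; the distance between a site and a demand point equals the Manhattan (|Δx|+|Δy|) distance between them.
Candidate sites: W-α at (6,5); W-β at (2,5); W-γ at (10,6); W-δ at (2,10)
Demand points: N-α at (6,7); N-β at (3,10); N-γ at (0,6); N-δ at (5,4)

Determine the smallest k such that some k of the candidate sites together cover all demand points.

Coverage sets (demand points within 3 of each site):
  W-α: {N-α, N-δ}
  W-β: {N-γ}
  W-γ: {}
  W-δ: {N-β}
No 2 sites suffice: every size-2 union leaves at least one demand point uncovered.
But {W-α, W-β, W-δ} covers everything, so the minimum is 3.

3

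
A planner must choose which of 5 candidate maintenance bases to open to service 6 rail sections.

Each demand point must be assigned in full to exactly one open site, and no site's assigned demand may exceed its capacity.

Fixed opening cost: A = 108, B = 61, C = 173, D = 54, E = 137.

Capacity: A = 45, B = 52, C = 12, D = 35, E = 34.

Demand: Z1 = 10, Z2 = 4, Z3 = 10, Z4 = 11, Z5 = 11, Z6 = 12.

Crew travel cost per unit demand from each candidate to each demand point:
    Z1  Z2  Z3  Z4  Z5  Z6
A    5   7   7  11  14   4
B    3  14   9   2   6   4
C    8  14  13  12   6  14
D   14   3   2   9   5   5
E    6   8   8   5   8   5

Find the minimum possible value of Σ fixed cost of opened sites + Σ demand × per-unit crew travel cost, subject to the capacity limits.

Open {B, D}; cheapest assignment that respects the capacities:
  B (cap 52, load 33): Z1, Z4, Z6 — cost 10×3 + 11×2 + 12×4 = 100
  D (cap 35, load 25): Z2, Z3, Z5 — cost 4×3 + 10×2 + 11×5 = 87
  Shipping 187, fixed 115 → total 302.
  Any other capacity-feasible assignment to {B, D} ships for at least 187.
Compare {A, B, D}: its best feasible assignment gives total 410.
Compare {A, B}: its best feasible assignment gives total 433.
Every other set of open sites that can feasibly serve all demand totals ≥ 410 even under its best assignment. Minimum: 302.

302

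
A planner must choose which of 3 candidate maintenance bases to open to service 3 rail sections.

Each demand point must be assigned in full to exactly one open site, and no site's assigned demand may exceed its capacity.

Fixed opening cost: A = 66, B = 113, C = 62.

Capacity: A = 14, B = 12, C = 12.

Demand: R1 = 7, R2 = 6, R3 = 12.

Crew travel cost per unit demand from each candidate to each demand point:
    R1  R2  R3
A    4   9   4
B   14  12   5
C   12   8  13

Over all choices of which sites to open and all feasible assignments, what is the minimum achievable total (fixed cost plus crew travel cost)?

321

Open {A, B}; cheapest assignment that respects the capacities:
  A (cap 14, load 13): R1, R2 — cost 7×4 + 6×9 = 82
  B (cap 12, load 12): R3 — cost 12×5 = 60
  Shipping 142, fixed 179 → total 321.
  Any other capacity-feasible assignment to {A, B} ships for at least 142.
Compare {A, C}: its best feasible assignment gives total 366.
Compare {A, B, C}: its best feasible assignment gives total 377.
Every other set of open sites that can feasibly serve all demand totals ≥ 366 even under its best assignment. Minimum: 321.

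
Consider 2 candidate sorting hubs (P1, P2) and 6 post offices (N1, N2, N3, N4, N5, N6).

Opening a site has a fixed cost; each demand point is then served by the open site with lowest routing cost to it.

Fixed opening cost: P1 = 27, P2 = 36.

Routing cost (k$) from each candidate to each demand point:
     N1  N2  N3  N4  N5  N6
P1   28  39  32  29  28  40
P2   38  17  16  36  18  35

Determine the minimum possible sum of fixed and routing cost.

196

Open {P2}: assign each demand point to its cheapest open site.
  N1→P2 38, N2→P2 17, N3→P2 16, N4→P2 36, N5→P2 18, N6→P2 35
  routing cost 160, fixed 36 → total 196.
Compare {P1, P2}: routing cost 143 + fixed 63 = 206.
Compare {P1}: routing cost 196 + fixed 27 = 223.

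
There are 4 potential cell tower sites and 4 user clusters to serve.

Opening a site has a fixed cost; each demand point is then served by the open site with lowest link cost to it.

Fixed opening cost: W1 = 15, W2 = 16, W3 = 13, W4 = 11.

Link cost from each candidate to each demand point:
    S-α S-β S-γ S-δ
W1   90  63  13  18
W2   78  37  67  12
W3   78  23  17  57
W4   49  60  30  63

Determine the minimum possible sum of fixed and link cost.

141

Open {W2, W3, W4}: assign each demand point to its cheapest open site.
  S-α→W4 49, S-β→W3 23, S-γ→W3 17, S-δ→W2 12
  link cost 101, fixed 40 → total 141.
Compare {W1, W3, W4}: link cost 103 + fixed 39 = 142.
Compare {W1, W2, W3, W4}: link cost 97 + fixed 55 = 152.
Compare {W1, W2, W4}: link cost 111 + fixed 42 = 153.
All other subsets cost ≥ 142. Minimum total cost: 141.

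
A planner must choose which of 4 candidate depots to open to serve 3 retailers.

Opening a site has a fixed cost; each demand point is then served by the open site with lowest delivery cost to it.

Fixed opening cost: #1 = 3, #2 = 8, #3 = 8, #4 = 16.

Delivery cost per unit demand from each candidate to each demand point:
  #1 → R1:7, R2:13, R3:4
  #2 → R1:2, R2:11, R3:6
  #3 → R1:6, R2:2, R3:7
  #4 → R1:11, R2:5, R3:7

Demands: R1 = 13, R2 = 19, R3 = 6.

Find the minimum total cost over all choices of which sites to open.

107

Open {#1, #2, #3}: assign each demand point to its cheapest open site.
  R1→#2 13×2=26, R2→#3 19×2=38, R3→#1 6×4=24
  delivery cost 88, fixed 19 → total 107.
Compare {#2, #3}: delivery cost 100 + fixed 16 = 116.
Compare {#1, #2, #3, #4}: delivery cost 88 + fixed 35 = 123.
Compare {#2, #3, #4}: delivery cost 100 + fixed 32 = 132.
All other subsets cost ≥ 116. Minimum total cost: 107.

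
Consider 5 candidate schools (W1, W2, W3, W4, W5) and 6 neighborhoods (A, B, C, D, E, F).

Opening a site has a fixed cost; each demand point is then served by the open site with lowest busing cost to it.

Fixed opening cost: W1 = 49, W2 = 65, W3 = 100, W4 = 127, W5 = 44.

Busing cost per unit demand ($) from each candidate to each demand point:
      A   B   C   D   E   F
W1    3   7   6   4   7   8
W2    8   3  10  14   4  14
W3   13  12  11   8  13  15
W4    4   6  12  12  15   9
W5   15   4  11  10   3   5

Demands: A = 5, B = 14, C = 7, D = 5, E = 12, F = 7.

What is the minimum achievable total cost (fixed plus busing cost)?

Open {W1, W5}: assign each demand point to its cheapest open site.
  A→W1 5×3=15, B→W5 14×4=56, C→W1 7×6=42, D→W1 5×4=20, E→W5 12×3=36, F→W5 7×5=35
  busing cost 204, fixed 93 → total 297.
Compare {W1, W2}: busing cost 223 + fixed 114 = 337.
Compare {W1, W2, W5}: busing cost 190 + fixed 158 = 348.
Compare {W1}: busing cost 315 + fixed 49 = 364.
All other subsets cost ≥ 337. Minimum total cost: 297.

297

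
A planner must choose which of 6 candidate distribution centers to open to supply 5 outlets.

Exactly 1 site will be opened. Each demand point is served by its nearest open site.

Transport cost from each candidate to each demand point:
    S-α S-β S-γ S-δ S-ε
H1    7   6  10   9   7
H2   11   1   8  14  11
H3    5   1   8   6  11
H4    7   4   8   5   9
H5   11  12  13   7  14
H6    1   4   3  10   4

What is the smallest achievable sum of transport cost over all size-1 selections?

Open {H6}.
  S-α→H6 1, S-β→H6 4, S-γ→H6 3, S-δ→H6 10, S-ε→H6 4  ⇒ total 22.
Compare {H3}: total 31.
Compare {H4}: total 33.
No size-1 selection does better; minimum is 22.

22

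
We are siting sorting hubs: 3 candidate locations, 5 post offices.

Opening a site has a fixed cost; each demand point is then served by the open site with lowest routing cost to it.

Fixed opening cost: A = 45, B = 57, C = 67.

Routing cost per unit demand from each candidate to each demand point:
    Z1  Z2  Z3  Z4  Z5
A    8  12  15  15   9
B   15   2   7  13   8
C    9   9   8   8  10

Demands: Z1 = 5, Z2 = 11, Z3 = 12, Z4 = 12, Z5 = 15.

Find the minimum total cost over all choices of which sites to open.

491

Open {B, C}: assign each demand point to its cheapest open site.
  Z1→C 5×9=45, Z2→B 11×2=22, Z3→B 12×7=84, Z4→C 12×8=96, Z5→B 15×8=120
  routing cost 367, fixed 124 → total 491.
Compare {B}: routing cost 457 + fixed 57 = 514.
Compare {A, B}: routing cost 422 + fixed 102 = 524.
Compare {A, B, C}: routing cost 362 + fixed 169 = 531.
All other subsets cost ≥ 514. Minimum total cost: 491.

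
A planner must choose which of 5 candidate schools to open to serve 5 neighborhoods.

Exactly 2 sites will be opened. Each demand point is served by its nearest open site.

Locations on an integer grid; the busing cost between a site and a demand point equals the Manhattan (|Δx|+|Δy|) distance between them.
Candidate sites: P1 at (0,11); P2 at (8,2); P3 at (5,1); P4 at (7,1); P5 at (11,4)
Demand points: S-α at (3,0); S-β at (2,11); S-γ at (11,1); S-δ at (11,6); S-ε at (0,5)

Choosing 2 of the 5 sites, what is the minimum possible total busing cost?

25

Open {P1, P5}.
  S-α→P5 12, S-β→P1 2, S-γ→P5 3, S-δ→P5 2, S-ε→P1 6  ⇒ total 25.
Compare {P1, P2}: total 26.
Compare {P1, P4}: total 26.
No size-2 selection does better; minimum is 25.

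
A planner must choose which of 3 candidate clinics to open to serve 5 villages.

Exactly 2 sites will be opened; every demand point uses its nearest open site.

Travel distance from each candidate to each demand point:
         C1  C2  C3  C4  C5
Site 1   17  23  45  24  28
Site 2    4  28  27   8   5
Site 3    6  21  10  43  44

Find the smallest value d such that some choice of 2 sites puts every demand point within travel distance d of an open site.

Open {Site 2, Site 3}.
  Farthest demand point is C2 at travel distance 21 (to Site 3); all others are ≤ 21.
With {Site 1, Site 2} the worst case is 27.
With {Site 1, Site 3} the worst case is 28.
No size-2 selection achieves below 21.

21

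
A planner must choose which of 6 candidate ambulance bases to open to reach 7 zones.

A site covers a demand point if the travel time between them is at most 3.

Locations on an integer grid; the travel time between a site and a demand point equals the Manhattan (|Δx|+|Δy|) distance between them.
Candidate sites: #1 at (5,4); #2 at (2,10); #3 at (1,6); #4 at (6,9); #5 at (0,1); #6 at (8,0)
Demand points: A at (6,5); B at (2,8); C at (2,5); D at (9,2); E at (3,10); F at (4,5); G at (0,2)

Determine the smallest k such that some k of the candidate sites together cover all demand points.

Coverage sets (demand points within 3 of each site):
  #1: {A, F}
  #2: {B, E}
  #3: {B, C}
  #4: {}
  #5: {G}
  #6: {D}
No 4 sites suffice: every size-4 union leaves at least one demand point uncovered.
But {#1, #2, #3, #5, #6} covers everything, so the minimum is 5.

5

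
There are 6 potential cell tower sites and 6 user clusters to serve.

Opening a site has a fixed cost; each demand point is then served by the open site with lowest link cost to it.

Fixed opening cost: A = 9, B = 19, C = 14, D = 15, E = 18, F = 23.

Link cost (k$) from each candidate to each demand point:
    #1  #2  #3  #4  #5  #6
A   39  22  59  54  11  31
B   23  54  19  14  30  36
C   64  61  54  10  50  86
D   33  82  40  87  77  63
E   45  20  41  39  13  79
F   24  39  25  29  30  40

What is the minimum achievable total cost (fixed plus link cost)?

Open {A, B}: assign each demand point to its cheapest open site.
  #1→B 23, #2→A 22, #3→B 19, #4→B 14, #5→A 11, #6→A 31
  link cost 120, fixed 28 → total 148.
Compare {A, B, C}: link cost 116 + fixed 42 = 158.
Compare {B, E}: link cost 125 + fixed 37 = 162.
Compare {A, B, D}: link cost 120 + fixed 43 = 163.
All other subsets cost ≥ 158. Minimum total cost: 148.

148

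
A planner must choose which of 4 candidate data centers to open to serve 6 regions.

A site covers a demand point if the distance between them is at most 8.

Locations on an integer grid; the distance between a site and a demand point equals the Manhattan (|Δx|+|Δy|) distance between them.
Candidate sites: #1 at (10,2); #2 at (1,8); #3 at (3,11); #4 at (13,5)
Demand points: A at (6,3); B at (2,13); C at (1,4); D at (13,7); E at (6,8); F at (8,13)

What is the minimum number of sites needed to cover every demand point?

Coverage sets (demand points within 8 of each site):
  #1: {A, D}
  #2: {B, C, E}
  #3: {B, E, F}
  #4: {D}
No 2 sites suffice: every size-2 union leaves at least one demand point uncovered.
But {#1, #2, #3} covers everything, so the minimum is 3.

3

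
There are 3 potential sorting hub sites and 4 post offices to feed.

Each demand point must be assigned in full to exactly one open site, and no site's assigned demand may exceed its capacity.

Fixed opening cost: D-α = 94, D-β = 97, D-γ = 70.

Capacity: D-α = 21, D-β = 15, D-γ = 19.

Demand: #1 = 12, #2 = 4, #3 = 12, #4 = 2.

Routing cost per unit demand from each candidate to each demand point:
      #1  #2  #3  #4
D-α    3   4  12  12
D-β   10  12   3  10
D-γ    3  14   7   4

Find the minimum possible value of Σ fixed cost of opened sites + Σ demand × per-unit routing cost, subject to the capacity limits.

299

Open {D-α, D-β}; cheapest assignment that respects the capacities:
  D-α (cap 21, load 16): #1, #2 — cost 12×3 + 4×4 = 52
  D-β (cap 15, load 14): #3, #4 — cost 12×3 + 2×10 = 56
  Shipping 108, fixed 191 → total 299.
  Any other capacity-feasible assignment to {D-α, D-β} ships for at least 108.
Compare {D-β, D-γ}: its best feasible assignment gives total 303.
Compare {D-α, D-γ}: its best feasible assignment gives total 308.
Every other set of open sites that can feasibly serve all demand totals ≥ 303 even under its best assignment. Minimum: 299.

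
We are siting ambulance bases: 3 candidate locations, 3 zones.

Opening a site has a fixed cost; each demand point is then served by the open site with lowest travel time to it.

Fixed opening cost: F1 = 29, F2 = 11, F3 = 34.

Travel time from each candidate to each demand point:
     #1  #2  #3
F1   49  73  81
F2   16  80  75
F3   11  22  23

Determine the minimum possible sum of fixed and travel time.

90

Open {F3}: assign each demand point to its cheapest open site.
  #1→F3 11, #2→F3 22, #3→F3 23
  travel time 56, fixed 34 → total 90.
Compare {F2, F3}: travel time 56 + fixed 45 = 101.
Compare {F1, F3}: travel time 56 + fixed 63 = 119.
Compare {F1, F2, F3}: travel time 56 + fixed 74 = 130.
All other subsets cost ≥ 101. Minimum total cost: 90.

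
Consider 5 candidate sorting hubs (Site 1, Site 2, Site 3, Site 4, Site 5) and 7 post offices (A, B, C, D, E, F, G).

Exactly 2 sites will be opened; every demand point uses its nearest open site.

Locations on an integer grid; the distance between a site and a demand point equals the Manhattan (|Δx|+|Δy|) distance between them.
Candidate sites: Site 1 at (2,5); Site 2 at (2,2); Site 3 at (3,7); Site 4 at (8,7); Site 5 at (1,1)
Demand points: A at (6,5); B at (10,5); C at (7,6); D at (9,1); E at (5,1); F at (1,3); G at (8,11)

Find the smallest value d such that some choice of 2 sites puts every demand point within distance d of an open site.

7

Open {Site 1, Site 4}.
  Farthest demand point is D at distance 7 (to Site 4); all others are ≤ 7.
With {Site 2, Site 4} the worst case is 7.
With {Site 4, Site 5} the worst case is 7.
No size-2 selection achieves below 7.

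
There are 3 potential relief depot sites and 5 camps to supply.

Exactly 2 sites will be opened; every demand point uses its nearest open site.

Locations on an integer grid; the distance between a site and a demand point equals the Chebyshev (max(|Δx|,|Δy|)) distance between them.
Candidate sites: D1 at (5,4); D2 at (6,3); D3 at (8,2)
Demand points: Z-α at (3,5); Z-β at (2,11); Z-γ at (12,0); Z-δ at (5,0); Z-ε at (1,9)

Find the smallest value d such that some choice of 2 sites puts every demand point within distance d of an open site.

Open {D1, D2}.
  Farthest demand point is Z-β at distance 7 (to D1); all others are ≤ 7.
With {D1, D3} the worst case is 7.
With {D2, D3} the worst case is 8.
No size-2 selection achieves below 7.

7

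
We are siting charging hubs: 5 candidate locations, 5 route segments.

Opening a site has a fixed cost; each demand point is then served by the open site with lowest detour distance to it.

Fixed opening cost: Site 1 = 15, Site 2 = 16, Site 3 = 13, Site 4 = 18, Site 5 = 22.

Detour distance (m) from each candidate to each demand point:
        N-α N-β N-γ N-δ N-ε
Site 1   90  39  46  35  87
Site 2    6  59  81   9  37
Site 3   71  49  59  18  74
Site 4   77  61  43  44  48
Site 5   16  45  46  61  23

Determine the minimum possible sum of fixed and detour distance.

Open {Site 2, Site 5}: assign each demand point to its cheapest open site.
  N-α→Site 2 6, N-β→Site 5 45, N-γ→Site 5 46, N-δ→Site 2 9, N-ε→Site 5 23
  detour distance 129, fixed 38 → total 167.
Compare {Site 1, Site 2}: detour distance 137 + fixed 31 = 168.
Compare {Site 1, Site 2, Site 5}: detour distance 123 + fixed 53 = 176.
Compare {Site 2, Site 3, Site 5}: detour distance 129 + fixed 51 = 180.
All other subsets cost ≥ 168. Minimum total cost: 167.

167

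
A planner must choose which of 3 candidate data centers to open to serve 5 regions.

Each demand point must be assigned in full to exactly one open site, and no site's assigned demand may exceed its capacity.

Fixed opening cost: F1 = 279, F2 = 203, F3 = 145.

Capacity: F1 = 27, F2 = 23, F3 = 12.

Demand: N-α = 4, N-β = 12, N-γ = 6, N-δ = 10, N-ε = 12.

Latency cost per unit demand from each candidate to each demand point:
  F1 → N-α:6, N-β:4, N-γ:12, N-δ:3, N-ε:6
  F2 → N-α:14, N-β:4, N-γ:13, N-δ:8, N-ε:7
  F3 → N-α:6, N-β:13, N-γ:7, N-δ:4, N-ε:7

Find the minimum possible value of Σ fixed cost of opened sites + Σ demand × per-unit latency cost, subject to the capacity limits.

734

Open {F1, F2}; cheapest assignment that respects the capacities:
  F1 (cap 27, load 26): N-α, N-δ, N-ε — cost 4×6 + 10×3 + 12×6 = 126
  F2 (cap 23, load 18): N-β, N-γ — cost 12×4 + 6×13 = 126
  Shipping 252, fixed 482 → total 734.
  Any other capacity-feasible assignment to {F1, F2} ships for at least 252.
Compare {F1, F2, F3}: its best feasible assignment gives total 843.
Every other set of open sites that can feasibly serve all demand totals ≥ 843 even under its best assignment. Minimum: 734.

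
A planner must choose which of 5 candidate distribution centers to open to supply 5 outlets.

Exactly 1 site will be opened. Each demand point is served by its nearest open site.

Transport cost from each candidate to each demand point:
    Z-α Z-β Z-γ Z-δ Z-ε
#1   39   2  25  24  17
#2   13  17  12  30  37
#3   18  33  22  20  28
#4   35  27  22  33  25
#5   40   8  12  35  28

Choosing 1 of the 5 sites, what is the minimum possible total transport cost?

107

Open {#1}.
  Z-α→#1 39, Z-β→#1 2, Z-γ→#1 25, Z-δ→#1 24, Z-ε→#1 17  ⇒ total 107.
Compare {#2}: total 109.
Compare {#3}: total 121.
No size-1 selection does better; minimum is 107.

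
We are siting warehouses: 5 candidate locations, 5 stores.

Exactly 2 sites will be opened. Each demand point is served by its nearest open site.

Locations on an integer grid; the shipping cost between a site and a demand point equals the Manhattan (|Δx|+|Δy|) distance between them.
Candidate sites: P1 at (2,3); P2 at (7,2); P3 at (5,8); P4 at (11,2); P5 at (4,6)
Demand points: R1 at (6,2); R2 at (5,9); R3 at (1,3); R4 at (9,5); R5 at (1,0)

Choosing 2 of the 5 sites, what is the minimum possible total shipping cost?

18

Open {P1, P3}.
  R1→P1 5, R2→P3 1, R3→P1 1, R4→P3 7, R5→P1 4  ⇒ total 18.
Compare {P1, P2}: total 20.
Compare {P1, P5}: total 20.
No size-2 selection does better; minimum is 18.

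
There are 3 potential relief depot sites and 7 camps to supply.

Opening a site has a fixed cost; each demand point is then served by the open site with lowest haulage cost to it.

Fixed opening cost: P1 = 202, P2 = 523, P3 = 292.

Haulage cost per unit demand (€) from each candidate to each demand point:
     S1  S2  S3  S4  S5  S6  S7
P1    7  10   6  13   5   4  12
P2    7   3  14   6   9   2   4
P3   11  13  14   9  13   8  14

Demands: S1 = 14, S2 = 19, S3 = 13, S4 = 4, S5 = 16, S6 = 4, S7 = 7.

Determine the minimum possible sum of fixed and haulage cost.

Open {P1}: assign each demand point to its cheapest open site.
  S1→P1 14×7=98, S2→P1 19×10=190, S3→P1 13×6=78, S4→P1 4×13=52, S5→P1 16×5=80, S6→P1 4×4=16, S7→P1 7×12=84
  haulage cost 598, fixed 202 → total 800.
Compare {P2}: haulage cost 541 + fixed 523 = 1064.
Compare {P1, P3}: haulage cost 582 + fixed 494 = 1076.
Compare {P1, P2}: haulage cost 373 + fixed 725 = 1098.
All other subsets cost ≥ 1064. Minimum total cost: 800.

800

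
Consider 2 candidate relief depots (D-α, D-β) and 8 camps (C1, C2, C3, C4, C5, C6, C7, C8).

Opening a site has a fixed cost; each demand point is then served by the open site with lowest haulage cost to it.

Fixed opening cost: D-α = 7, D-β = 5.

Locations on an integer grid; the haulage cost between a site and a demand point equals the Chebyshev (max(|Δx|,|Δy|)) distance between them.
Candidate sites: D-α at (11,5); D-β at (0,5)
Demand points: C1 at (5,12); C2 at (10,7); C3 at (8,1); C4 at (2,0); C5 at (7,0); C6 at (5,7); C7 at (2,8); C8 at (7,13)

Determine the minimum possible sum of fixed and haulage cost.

Open {D-α, D-β}: assign each demand point to its cheapest open site.
  C1→D-α 7, C2→D-α 2, C3→D-α 4, C4→D-β 5, C5→D-α 5, C6→D-β 5, C7→D-β 3, C8→D-α 8
  haulage cost 39, fixed 12 → total 51.
Compare {D-α}: haulage cost 50 + fixed 7 = 57.
Compare {D-β}: haulage cost 53 + fixed 5 = 58.

51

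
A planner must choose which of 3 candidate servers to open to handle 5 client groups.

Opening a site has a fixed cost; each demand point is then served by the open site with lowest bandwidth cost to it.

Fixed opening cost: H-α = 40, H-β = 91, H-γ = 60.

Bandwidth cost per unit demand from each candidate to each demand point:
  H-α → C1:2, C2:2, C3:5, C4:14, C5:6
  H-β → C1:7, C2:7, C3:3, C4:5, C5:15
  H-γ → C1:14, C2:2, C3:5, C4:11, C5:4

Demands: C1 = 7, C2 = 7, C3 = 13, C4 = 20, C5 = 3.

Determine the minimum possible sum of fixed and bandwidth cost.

316

Open {H-α, H-β}: assign each demand point to its cheapest open site.
  C1→H-α 7×2=14, C2→H-α 7×2=14, C3→H-β 13×3=39, C4→H-β 20×5=100, C5→H-α 3×6=18
  bandwidth cost 185, fixed 131 → total 316.
Compare {H-β, H-γ}: bandwidth cost 214 + fixed 151 = 365.
Compare {H-α, H-β, H-γ}: bandwidth cost 179 + fixed 191 = 370.
Compare {H-β}: bandwidth cost 282 + fixed 91 = 373.
All other subsets cost ≥ 365. Minimum total cost: 316.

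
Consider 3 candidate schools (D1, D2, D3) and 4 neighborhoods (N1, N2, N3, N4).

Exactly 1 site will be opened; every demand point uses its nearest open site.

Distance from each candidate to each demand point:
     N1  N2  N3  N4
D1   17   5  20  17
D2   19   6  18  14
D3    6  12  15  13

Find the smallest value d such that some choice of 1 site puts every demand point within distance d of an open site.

15

Open {D3}.
  Farthest demand point is N3 at distance 15 (to D3); all others are ≤ 15.
With {D2} the worst case is 19.
With {D1} the worst case is 20.
No size-1 selection achieves below 15.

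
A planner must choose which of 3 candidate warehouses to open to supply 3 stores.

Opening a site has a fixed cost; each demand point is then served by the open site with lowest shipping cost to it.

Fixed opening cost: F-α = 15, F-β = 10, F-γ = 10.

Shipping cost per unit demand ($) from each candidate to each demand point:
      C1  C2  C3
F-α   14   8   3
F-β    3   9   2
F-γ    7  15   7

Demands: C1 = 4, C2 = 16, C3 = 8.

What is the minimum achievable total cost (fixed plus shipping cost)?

181

Open {F-α, F-β}: assign each demand point to its cheapest open site.
  C1→F-β 4×3=12, C2→F-α 16×8=128, C3→F-β 8×2=16
  shipping cost 156, fixed 25 → total 181.
Compare {F-β}: shipping cost 172 + fixed 10 = 182.
Compare {F-α, F-β, F-γ}: shipping cost 156 + fixed 35 = 191.
Compare {F-β, F-γ}: shipping cost 172 + fixed 20 = 192.
All other subsets cost ≥ 182. Minimum total cost: 181.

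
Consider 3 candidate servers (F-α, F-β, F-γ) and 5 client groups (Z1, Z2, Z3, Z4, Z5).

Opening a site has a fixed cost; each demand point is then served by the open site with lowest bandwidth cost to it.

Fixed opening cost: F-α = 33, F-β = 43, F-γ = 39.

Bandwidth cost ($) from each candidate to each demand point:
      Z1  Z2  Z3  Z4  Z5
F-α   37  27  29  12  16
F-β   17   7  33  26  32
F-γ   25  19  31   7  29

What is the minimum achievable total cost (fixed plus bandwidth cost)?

150

Open {F-γ}: assign each demand point to its cheapest open site.
  Z1→F-γ 25, Z2→F-γ 19, Z3→F-γ 31, Z4→F-γ 7, Z5→F-γ 29
  bandwidth cost 111, fixed 39 → total 150.
Compare {F-α}: bandwidth cost 121 + fixed 33 = 154.
Compare {F-α, F-β}: bandwidth cost 81 + fixed 76 = 157.
Compare {F-β}: bandwidth cost 115 + fixed 43 = 158.
All other subsets cost ≥ 154. Minimum total cost: 150.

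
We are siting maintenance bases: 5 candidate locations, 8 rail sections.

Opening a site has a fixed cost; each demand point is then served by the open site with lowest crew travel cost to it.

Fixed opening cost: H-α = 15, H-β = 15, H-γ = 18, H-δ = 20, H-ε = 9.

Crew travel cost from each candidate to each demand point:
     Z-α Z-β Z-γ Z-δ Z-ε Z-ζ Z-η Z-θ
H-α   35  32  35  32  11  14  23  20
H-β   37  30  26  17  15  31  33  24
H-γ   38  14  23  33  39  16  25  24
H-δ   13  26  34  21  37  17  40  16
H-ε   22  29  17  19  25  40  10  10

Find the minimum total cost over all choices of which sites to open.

Open {H-α, H-ε}: assign each demand point to its cheapest open site.
  Z-α→H-ε 22, Z-β→H-ε 29, Z-γ→H-ε 17, Z-δ→H-ε 19, Z-ε→H-α 11, Z-ζ→H-α 14, Z-η→H-ε 10, Z-θ→H-ε 10
  crew travel cost 132, fixed 24 → total 156.
Compare {H-α, H-γ, H-ε}: crew travel cost 117 + fixed 42 = 159.
Compare {H-γ, H-ε}: crew travel cost 133 + fixed 27 = 160.
Compare {H-β, H-γ, H-ε}: crew travel cost 121 + fixed 42 = 163.
All other subsets cost ≥ 159. Minimum total cost: 156.

156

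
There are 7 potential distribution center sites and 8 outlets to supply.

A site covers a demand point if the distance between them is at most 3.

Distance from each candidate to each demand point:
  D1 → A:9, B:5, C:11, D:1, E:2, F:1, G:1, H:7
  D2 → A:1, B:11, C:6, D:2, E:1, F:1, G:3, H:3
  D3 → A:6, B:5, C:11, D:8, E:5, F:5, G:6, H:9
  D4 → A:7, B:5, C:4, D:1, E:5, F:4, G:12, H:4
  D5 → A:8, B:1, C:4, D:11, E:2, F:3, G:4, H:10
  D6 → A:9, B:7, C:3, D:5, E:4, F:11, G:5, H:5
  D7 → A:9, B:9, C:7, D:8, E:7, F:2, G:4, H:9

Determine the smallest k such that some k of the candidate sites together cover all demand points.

Coverage sets (demand points within 3 of each site):
  D1: {D, E, F, G}
  D2: {A, D, E, F, G, H}
  D3: {}
  D4: {D}
  D5: {B, E, F}
  D6: {C}
  D7: {F}
No 2 sites suffice: every size-2 union leaves at least one demand point uncovered.
But {D2, D5, D6} covers everything, so the minimum is 3.

3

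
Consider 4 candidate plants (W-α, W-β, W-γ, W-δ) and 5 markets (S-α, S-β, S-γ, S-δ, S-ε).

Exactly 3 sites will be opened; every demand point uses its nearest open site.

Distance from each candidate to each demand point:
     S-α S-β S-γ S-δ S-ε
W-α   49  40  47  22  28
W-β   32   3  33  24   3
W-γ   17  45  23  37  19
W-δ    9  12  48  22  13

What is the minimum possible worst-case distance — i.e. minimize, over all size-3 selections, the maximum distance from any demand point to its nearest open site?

23

Open {W-α, W-β, W-γ}.
  Farthest demand point is S-γ at distance 23 (to W-γ); all others are ≤ 23.
With {W-α, W-γ, W-δ} the worst case is 23.
With {W-β, W-γ, W-δ} the worst case is 23.
No size-3 selection achieves below 23.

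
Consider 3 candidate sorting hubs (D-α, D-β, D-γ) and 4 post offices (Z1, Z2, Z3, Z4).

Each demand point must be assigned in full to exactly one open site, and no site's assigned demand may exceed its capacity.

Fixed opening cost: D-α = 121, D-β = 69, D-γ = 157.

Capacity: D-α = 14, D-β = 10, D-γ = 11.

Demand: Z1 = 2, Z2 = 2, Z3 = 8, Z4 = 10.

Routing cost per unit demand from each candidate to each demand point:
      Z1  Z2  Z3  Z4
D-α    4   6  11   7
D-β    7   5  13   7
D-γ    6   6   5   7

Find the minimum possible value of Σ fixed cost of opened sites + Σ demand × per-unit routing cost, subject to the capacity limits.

Open {D-α, D-β}; cheapest assignment that respects the capacities:
  D-α (cap 14, load 12): Z1, Z2, Z3 — cost 2×4 + 2×6 + 8×11 = 108
  D-β (cap 10, load 10): Z4 — cost 10×7 = 70
  Shipping 178, fixed 190 → total 368.
  Any other capacity-feasible assignment to {D-α, D-β} ships for at least 178.
Compare {D-α, D-γ}: its best feasible assignment gives total 408.
Compare {D-α, D-β, D-γ}: its best feasible assignment gives total 475.
Every other set of open sites that can feasibly serve all demand totals ≥ 408 even under its best assignment. Minimum: 368.

368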